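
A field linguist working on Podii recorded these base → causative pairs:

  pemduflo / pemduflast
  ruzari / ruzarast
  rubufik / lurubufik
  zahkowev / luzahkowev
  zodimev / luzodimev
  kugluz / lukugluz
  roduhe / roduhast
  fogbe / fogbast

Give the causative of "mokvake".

"mokvake" ends in a vowel. The stems ending in a vowel (fogbe → fogbast, roduhe → roduhast, pemduflo → pemduflast) drop the final letter and add -ast.
So mokvake → mokvakast.

mokvakast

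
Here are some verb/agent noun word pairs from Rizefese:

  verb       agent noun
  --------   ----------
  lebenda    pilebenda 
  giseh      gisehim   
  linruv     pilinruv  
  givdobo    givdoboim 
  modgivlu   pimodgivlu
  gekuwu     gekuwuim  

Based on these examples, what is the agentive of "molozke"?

gekuwu and modgivlu both end in -u yet inflect differently (gekuwuim, pimodgivlu), so the final letter is not what conditions the rule; the first letter is.
"molozke" begins with m-. The one such stem in the data (modgivlu → pimodgivlu) adds the prefix pi-, so the same rule applies.
The other pattern: stems beginning with g- add -im.
So molozke → pimolozke.

pimolozke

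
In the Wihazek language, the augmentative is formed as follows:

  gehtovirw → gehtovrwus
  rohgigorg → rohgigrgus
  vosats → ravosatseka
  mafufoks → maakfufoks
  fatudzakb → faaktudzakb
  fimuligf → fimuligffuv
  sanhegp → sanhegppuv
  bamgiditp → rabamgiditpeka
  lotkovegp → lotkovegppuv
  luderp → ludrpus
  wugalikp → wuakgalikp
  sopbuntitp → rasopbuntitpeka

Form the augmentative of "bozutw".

"bozutw" has second-to-last letter 't'. The stems whose second-to-last letter is 't' (bamgiditp → rabamgiditpeka, vosats → ravosatseka, sopbuntitp → rasopbuntitpeka) add ra- … -eka around the stem.
The other patterns: stems whose second-to-last letter is 'r' delete the last vowel and add -us; stems whose second-to-last letter is 'k' insert -ak- after the first vowel; stems whose second-to-last letter is 'g' double the final consonant and add -uv.
So bozutw → rabozutweka.

rabozutweka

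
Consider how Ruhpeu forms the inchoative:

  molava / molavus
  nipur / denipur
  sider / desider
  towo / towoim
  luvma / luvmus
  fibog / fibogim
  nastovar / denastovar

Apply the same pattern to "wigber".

"wigber" ends in -r. The stems ending in -r (nastovar → denastovar, sider → desider, nipur → denipur) add the prefix de-.
The other patterns: stems ending in -a drop the final letter and add -us; stems ending in -g or -o add -im.
So wigber → dewigber.

dewigber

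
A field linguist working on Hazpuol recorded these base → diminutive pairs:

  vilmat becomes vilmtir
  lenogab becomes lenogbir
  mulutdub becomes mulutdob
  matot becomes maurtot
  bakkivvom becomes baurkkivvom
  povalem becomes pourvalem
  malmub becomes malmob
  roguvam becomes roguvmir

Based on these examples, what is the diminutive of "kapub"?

lenogab and mulutdub both end in -b yet inflect differently (lenogbir, mulutdob), so the final letter is not what conditions the rule; the last vowel is.
"kapub" has last vowel 'u'. The stems whose last vowel is 'u' (mulutdub → mulutdob, malmub → malmob) change the last vowel to 'o'.
The other patterns: stems whose last vowel is 'a' delete the last vowel and add -ir; stems whose last vowel is 'e' or 'o' insert -ur- after the first vowel.
So kapub → kapob.

kapob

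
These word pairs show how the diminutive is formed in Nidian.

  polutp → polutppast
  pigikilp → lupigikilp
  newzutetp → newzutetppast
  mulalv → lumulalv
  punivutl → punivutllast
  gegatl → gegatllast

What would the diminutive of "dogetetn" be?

dogetetnnast

polutp and pigikilp both end in -p yet inflect differently (polutppast, lupigikilp), so the final letter is not what conditions the rule; the second-to-last letter is.
"dogetetn" has second-to-last letter 't'. The stems whose second-to-last letter is 't' (polutp → polutppast, gegatl → gegatllast, punivutl → punivutllast) double the final consonant and add -ast.
So dogetetn → dogetetnnast.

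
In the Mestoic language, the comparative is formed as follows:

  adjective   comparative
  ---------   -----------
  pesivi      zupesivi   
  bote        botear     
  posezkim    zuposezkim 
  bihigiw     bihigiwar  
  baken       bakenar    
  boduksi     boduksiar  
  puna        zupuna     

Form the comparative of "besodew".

besodewar

"besodew" begins with b-. The stems beginning with b- (bihigiw → bihigiwar, baken → bakenar, boduksi → boduksiar) add -ar.
The other pattern: stems beginning with p- add the prefix zu-.
So besodew → besodewar.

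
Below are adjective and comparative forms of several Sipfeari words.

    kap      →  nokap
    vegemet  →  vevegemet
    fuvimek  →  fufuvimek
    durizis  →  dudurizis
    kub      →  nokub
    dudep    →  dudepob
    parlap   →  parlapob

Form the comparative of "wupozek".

kap and dudep both end in -p yet inflect differently (nokap, dudepob), so the final letter is not what conditions the rule; the number of vowels is.
"wupozek" has 3 vowels. The stems with 3 vowels (fuvimek → fufuvimek, durizis → dudurizis, vegemet → vevegemet) repeat the first consonant+vowel as a prefix.
The other patterns: stems with 1 vowel add the prefix no-; stems with 2 vowels add -ob.
So wupozek → wuwupozek.

wuwupozek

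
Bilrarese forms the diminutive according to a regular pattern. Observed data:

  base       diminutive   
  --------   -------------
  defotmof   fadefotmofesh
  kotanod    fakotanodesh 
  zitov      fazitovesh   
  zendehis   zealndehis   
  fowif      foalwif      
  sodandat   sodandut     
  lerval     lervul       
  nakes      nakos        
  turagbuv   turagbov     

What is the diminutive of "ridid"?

defotmof and fowif both end in -f yet inflect differently (fadefotmofesh, foalwif), so the final letter is not what conditions the rule; the last vowel is.
"ridid" has last vowel 'i'. The stems whose last vowel is 'i' (zendehis → zealndehis, fowif → foalwif) insert -al- after the first vowel.
So ridid → rialdid.

rialdid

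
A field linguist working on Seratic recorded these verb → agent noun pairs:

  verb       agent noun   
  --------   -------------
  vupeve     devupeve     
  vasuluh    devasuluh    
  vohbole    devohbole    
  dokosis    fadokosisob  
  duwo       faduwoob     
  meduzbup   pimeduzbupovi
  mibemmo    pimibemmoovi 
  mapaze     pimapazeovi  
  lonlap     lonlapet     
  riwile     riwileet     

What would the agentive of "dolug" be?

fadolugob

duwo and mibemmo both end in -o yet inflect differently (faduwoob, pimibemmoovi), so the final letter is not what conditions the rule; the first letter is.
"dolug" begins with d-. The stems beginning with d- (dokosis → fadokosisob, duwo → faduwoob) add fa- … -ob around the stem.
So dolug → fadolugob.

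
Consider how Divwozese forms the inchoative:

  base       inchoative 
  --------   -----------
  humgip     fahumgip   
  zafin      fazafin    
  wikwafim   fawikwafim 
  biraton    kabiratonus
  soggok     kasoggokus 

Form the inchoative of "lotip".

falotip

zafin and biraton both end in -n yet inflect differently (fazafin, kabiratonus), so the final letter is not what conditions the rule; the last vowel is.
"lotip" has last vowel 'i'. The stems whose last vowel is 'i' (humgip → fahumgip, zafin → fazafin, wikwafim → fawikwafim) add the prefix fa-.
So lotip → falotip.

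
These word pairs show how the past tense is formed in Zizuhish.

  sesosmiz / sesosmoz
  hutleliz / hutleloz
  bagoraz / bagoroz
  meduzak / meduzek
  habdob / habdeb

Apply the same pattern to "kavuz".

"kavuz" ends in -z. The stems ending in -z (sesosmiz → sesosmoz, hutleliz → hutleloz, bagoraz → bagoroz) change the last vowel to 'o'.
So kavuz → kavoz.

kavoz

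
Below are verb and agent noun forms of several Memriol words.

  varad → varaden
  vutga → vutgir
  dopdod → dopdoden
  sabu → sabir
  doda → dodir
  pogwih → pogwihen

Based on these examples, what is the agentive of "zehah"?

doda and varad both have last vowel 'a' yet inflect differently (dodir, varaden), so the last vowel is not what conditions the rule; whether the stem ends in a vowel or a consonant is.
"zehah" ends in a consonant. The stems ending in a consonant (pogwih → pogwihen, varad → varaden, dopdod → dopdoden) add -en.
The other pattern: stems ending in a vowel drop the final letter and add -ir.
So zehah → zehahen.

zehahen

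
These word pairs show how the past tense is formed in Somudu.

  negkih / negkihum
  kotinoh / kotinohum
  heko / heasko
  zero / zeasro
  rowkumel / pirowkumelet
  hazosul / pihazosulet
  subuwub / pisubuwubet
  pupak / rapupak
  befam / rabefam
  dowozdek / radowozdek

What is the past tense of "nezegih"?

"nezegih" ends in -h. The stems ending in -h (negkih → negkihum, kotinoh → kotinohum) add -um.
The other patterns: stems ending in -o insert -as- after the first vowel; stems ending in -b or -l add pi- … -et around the stem; stems ending in -k or -m add the prefix ra-.
So nezegih → nezegihum.

nezegihum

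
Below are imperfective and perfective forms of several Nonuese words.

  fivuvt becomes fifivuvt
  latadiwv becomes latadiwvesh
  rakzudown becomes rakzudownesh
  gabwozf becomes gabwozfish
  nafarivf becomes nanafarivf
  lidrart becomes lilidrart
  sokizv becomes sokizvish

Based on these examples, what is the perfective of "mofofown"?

sokizv and latadiwv both end in -v yet inflect differently (sokizvish, latadiwvesh), so the final letter is not what conditions the rule; the second-to-last letter is.
"mofofown" has second-to-last letter 'w'. The stems whose second-to-last letter is 'w' (rakzudown → rakzudownesh, latadiwv → latadiwvesh) add -esh.
So mofofown → mofofownesh.

mofofownesh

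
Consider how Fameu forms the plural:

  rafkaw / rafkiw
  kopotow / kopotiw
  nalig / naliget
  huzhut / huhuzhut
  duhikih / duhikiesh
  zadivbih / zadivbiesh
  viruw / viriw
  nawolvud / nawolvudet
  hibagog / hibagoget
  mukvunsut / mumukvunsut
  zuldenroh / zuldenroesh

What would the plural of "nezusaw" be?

nezusiw

"nezusaw" ends in -w. The stems ending in -w (viruw → viriw, rafkaw → rafkiw, kopotow → kopotiw) change the last vowel to 'i'.
So nezusaw → nezusiw.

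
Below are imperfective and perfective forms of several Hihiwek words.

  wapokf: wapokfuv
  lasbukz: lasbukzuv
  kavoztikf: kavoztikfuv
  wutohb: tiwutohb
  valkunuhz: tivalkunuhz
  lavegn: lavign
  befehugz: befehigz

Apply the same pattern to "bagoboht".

tibagoboht

lasbukz and valkunuhz both end in -z yet inflect differently (lasbukzuv, tivalkunuhz), so the final letter is not what conditions the rule; the second-to-last letter is.
"bagoboht" has second-to-last letter 'h'. The stems whose second-to-last letter is 'h' (wutohb → tiwutohb, valkunuhz → tivalkunuhz) add the prefix ti-.
The other patterns: stems whose second-to-last letter is 'k' add -uv; stems whose second-to-last letter is 'g' change the last vowel to 'i'.
So bagoboht → tibagoboht.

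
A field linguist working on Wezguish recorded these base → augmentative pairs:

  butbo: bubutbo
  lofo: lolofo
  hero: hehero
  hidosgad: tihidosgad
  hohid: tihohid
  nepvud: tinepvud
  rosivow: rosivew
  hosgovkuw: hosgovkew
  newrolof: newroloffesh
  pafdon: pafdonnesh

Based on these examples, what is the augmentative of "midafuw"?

butbo and rosivow both have last vowel 'o' yet inflect differently (bubutbo, rosivew), so the last vowel is not what conditions the rule; the final letter is.
"midafuw" ends in -w. The stems ending in -w (rosivow → rosivew, hosgovkuw → hosgovkew) change the last vowel to 'e'.
So midafuw → midafew.

midafew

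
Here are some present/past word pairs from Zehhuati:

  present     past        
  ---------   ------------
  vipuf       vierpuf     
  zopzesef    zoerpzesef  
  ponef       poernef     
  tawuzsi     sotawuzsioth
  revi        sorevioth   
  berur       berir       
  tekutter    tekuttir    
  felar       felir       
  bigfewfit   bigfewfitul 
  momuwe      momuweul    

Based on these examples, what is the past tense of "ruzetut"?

vipuf and berur both have last vowel 'u' yet inflect differently (vierpuf, berir), so the last vowel is not what conditions the rule; the final letter is.
"ruzetut" ends in -t. The one such stem in the data (bigfewfit → bigfewfitul) adds -ul, so the same rule applies.
The other patterns: stems ending in -f insert -er- after the first vowel; stems ending in -i add so- … -oth around the stem; stems ending in -r change the last vowel to 'i'.
So ruzetut → ruzetutul.

ruzetutul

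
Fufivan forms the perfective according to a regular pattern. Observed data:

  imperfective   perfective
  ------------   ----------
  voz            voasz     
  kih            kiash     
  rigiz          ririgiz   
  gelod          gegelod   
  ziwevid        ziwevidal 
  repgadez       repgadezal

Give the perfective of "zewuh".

zezewuh

voz and rigiz both end in -z yet inflect differently (voasz, ririgiz), so the final letter is not what conditions the rule; the number of vowels is.
"zewuh" has 2 vowels. The stems with 2 vowels (rigiz → ririgiz, gelod → gegelod) repeat the first consonant+vowel as a prefix.
The other patterns: stems with 1 vowel insert -as- after the first vowel; stems with 3 vowels add -al.
So zewuh → zezewuh.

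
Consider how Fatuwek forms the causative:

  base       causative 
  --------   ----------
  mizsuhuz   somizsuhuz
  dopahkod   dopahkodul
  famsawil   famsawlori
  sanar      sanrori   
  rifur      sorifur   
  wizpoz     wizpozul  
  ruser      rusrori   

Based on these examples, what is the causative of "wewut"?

"wewut" has last vowel 'u'. The stems whose last vowel is 'u' (rifur → sorifur, mizsuhuz → somizsuhuz) add the prefix so-.
The other patterns: stems whose last vowel is 'o' add -ul; stems whose last vowel is 'a', 'e' or 'i' delete the last vowel and add -ori.
So wewut → sowewut.

sowewut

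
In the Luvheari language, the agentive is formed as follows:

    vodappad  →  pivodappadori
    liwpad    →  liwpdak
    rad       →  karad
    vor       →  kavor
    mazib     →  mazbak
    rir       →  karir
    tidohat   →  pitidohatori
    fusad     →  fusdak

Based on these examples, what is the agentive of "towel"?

"towel" has 2 vowels. The stems with 2 vowels (liwpad → liwpdak, fusad → fusdak, mazib → mazbak) delete the last vowel and add -ak.
So towel → towlak.

towlak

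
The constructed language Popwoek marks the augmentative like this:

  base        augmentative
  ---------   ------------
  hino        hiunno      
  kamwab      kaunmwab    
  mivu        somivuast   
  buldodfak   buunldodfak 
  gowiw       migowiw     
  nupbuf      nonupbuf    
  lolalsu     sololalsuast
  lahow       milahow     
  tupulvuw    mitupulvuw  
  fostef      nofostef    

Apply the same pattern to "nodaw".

"nodaw" ends in -w. The stems ending in -w (gowiw → migowiw, lahow → milahow, tupulvuw → mitupulvuw) add the prefix mi-.
So nodaw → minodaw.

minodaw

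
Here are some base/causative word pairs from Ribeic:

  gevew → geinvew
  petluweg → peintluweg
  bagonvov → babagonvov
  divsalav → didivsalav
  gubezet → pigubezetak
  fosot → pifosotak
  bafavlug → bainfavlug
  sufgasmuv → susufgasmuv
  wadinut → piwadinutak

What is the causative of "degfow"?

deingfow

bagonvov and fosot both have last vowel 'o' yet inflect differently (babagonvov, pifosotak), so the last vowel is not what conditions the rule; the final letter is.
"degfow" ends in -w. The one such stem in the data (gevew → geinvew) inserts -in- after the first vowel (as do petluweg, bafavlug), so the same rule applies.
The other patterns: stems ending in -v repeat the first consonant+vowel as a prefix; stems ending in -t add pi- … -ak around the stem.
So degfow → deingfow.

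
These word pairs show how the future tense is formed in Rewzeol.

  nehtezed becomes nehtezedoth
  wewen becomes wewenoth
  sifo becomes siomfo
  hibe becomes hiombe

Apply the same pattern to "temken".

temkenoth

nehtezed and hibe both have last vowel 'e' yet inflect differently (nehtezedoth, hiombe), so the last vowel is not what conditions the rule; whether the stem ends in a vowel or a consonant is.
"temken" ends in a consonant. The stems ending in a consonant (nehtezed → nehtezedoth, wewen → wewenoth) add -oth.
The other pattern: stems ending in a vowel insert -om- after the first vowel.
So temken → temkenoth.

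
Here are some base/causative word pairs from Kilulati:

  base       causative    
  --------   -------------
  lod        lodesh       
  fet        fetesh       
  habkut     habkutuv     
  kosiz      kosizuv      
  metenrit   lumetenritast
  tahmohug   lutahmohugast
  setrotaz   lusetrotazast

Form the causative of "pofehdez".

fet and habkut both end in -t yet inflect differently (fetesh, habkutuv), so the final letter is not what conditions the rule; the number of vowels is.
"pofehdez" has 3 vowels. The stems with 3 vowels (metenrit → lumetenritast, tahmohug → lutahmohugast, setrotaz → lusetrotazast) add lu- … -ast around the stem.
So pofehdez → lupofehdezast.

lupofehdezast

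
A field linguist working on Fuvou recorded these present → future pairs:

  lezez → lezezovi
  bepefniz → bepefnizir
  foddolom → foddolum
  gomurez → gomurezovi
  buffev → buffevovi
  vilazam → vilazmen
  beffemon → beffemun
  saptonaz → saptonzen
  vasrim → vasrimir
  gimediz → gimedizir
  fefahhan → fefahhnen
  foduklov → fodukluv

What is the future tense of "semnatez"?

semnatezovi

"semnatez" has last vowel 'e'. The stems whose last vowel is 'e' (buffev → buffevovi, gomurez → gomurezovi, lezez → lezezovi) add -ovi.
The other patterns: stems whose last vowel is 'o' change the last vowel to 'u'; stems whose last vowel is 'i' add -ir; stems whose last vowel is 'a' delete the last vowel and add -en.
So semnatez → semnatezovi.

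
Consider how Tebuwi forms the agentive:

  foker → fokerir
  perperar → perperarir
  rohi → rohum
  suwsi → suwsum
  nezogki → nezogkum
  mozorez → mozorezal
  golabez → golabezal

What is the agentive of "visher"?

foker and mozorez both have last vowel 'e' yet inflect differently (fokerir, mozorezal), so the last vowel is not what conditions the rule; the final letter is.
"visher" ends in -r. The stems ending in -r (foker → fokerir, perperar → perperarir) add -ir.
So visher → visherir.

visherir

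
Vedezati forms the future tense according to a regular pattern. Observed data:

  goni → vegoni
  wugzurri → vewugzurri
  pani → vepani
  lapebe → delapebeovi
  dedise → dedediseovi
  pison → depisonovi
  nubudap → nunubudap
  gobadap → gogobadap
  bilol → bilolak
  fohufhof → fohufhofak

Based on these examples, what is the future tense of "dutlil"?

"dutlil" ends in -l. The one such stem in the data (bilol → bilolak) adds -ak, so the same rule applies.
The other patterns: stems ending in -i add the prefix ve-; stems ending in -e or -n add de- … -ovi around the stem; stems ending in -p repeat the first consonant+vowel as a prefix.
So dutlil → dutlilak.

dutlilak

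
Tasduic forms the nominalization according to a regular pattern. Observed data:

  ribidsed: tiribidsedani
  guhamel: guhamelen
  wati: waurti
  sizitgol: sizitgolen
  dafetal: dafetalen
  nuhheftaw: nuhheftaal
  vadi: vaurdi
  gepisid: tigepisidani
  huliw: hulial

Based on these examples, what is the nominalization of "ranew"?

wati and huliw both have last vowel 'i' yet inflect differently (waurti, hulial), so the last vowel is not what conditions the rule; the final letter is.
"ranew" ends in -w. The stems ending in -w (huliw → hulial, nuhheftaw → nuhheftaal) drop the final letter and add -al.
So ranew → raneal.

raneal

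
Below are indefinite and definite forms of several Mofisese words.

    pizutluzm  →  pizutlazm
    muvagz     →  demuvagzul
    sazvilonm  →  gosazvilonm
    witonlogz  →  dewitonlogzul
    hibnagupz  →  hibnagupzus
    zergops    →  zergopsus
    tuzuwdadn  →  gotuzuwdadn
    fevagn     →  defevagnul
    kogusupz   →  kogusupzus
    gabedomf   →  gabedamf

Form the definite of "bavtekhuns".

gobavtekhuns

hibnagupz and witonlogz both end in -z yet inflect differently (hibnagupzus, dewitonlogzul), so the final letter is not what conditions the rule; the second-to-last letter is.
"bavtekhuns" has second-to-last letter 'n'. The one such stem in the data (sazvilonm → gosazvilonm) adds the prefix go-, so the same rule applies.
The other patterns: stems whose second-to-last letter is 'p' add -us; stems whose second-to-last letter is 'g' add de- … -ul around the stem; stems whose second-to-last letter is 'm' or 'z' change the last vowel to 'a'.
So bavtekhuns → gobavtekhuns.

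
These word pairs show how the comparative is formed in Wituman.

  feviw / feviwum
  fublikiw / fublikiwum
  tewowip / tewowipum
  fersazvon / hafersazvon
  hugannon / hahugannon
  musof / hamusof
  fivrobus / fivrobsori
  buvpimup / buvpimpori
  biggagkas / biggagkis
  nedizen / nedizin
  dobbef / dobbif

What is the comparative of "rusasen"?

rusasin

tewowip and buvpimup both end in -p yet inflect differently (tewowipum, buvpimpori), so the final letter is not what conditions the rule; the last vowel is.
"rusasen" has last vowel 'e'. The stems whose last vowel is 'e' (nedizen → nedizin, dobbef → dobbif) change the last vowel to 'i'.
So rusasen → rusasin.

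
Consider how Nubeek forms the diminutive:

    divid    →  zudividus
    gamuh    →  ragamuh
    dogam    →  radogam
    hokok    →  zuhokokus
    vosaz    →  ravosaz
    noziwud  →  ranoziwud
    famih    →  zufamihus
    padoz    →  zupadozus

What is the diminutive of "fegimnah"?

rafegimnah

divid and noziwud both end in -d yet inflect differently (zudividus, ranoziwud), so the final letter is not what conditions the rule; the last vowel is.
"fegimnah" has last vowel 'a'. The stems whose last vowel is 'a' (dogam → radogam, vosaz → ravosaz) add the prefix ra-.
So fegimnah → rafegimnah.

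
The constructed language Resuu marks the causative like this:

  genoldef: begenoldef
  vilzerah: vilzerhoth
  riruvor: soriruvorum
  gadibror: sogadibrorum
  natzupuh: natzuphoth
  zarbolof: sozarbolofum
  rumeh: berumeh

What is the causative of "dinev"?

bedinev

"dinev" has last vowel 'e'. The stems whose last vowel is 'e' (rumeh → berumeh, genoldef → begenoldef) add the prefix be-.
The other patterns: stems whose last vowel is 'o' add so- … -um around the stem; stems whose last vowel is 'a' or 'u' delete the last vowel and add -oth.
So dinev → bedinev.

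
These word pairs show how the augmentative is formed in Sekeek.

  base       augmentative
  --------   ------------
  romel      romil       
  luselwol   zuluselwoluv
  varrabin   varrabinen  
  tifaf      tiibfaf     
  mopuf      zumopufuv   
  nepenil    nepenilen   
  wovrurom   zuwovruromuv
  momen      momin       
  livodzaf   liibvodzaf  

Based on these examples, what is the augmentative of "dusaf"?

momen and varrabin both end in -n yet inflect differently (momin, varrabinen), so the final letter is not what conditions the rule; the last vowel is.
"dusaf" has last vowel 'a'. The stems whose last vowel is 'a' (tifaf → tiibfaf, livodzaf → liibvodzaf) insert -ib- after the first vowel.
The other patterns: stems whose last vowel is 'e' change the last vowel to 'i'; stems whose last vowel is 'i' add -en; stems whose last vowel is 'o' or 'u' add zu- … -uv around the stem.
So dusaf → duibsaf.

duibsaf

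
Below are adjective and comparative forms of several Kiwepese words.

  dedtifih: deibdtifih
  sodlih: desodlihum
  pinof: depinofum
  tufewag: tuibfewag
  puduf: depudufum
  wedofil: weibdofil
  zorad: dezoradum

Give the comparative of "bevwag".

debevwagum

"bevwag" has 2 vowels. The stems with 2 vowels (pinof → depinofum, zorad → dezoradum, sodlih → desodlihum) add de- … -um around the stem.
So bevwag → debevwagum.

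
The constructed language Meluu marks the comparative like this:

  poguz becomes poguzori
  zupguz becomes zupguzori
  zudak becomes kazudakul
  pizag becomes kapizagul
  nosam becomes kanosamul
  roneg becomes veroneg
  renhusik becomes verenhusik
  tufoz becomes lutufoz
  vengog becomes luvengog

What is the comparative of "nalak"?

kanalakul

"nalak" has last vowel 'a'. The stems whose last vowel is 'a' (zudak → kazudakul, pizag → kapizagul, nosam → kanosamul) add ka- … -ul around the stem.
The other patterns: stems whose last vowel is 'u' add -ori; stems whose last vowel is 'e' or 'i' add the prefix ve-; stems whose last vowel is 'o' add the prefix lu-.
So nalak → kanalakul.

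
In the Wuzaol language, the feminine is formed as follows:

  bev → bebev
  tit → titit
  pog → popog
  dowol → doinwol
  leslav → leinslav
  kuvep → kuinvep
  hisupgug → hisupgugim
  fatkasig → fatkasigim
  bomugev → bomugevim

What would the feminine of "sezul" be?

seinzul

"sezul" has 2 vowels. The stems with 2 vowels (dowol → doinwol, leslav → leinslav, kuvep → kuinvep) insert -in- after the first vowel.
So sezul → seinzul.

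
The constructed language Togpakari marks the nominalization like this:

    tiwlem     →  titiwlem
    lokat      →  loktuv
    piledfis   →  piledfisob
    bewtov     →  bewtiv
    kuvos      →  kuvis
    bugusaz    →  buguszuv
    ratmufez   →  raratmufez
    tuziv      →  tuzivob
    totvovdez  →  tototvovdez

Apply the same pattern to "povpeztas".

povpeztsuv

ratmufez and bugusaz both end in -z yet inflect differently (raratmufez, buguszuv), so the final letter is not what conditions the rule; the last vowel is.
"povpeztas" has last vowel 'a'. The stems whose last vowel is 'a' (bugusaz → buguszuv, lokat → loktuv) delete the last vowel and add -uv.
So povpeztas → povpeztsuv.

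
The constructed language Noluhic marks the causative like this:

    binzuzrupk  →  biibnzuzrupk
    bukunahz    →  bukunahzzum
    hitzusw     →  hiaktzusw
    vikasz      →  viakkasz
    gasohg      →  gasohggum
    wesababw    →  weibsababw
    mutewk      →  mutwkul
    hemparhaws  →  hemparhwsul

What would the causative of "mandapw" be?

"mandapw" has second-to-last letter 'p'. The one such stem in the data (binzuzrupk → biibnzuzrupk) inserts -ib- after the first vowel (as does wesababw), so the same rule applies.
So mandapw → maibndapw.

maibndapw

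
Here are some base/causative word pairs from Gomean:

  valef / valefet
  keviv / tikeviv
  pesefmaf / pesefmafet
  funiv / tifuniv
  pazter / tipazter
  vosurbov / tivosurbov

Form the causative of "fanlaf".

fanlafet

"fanlaf" ends in -f. The stems ending in -f (pesefmaf → pesefmafet, valef → valefet) add -et.
The other pattern: stems ending in -r or -v add the prefix ti-.
So fanlaf → fanlafet.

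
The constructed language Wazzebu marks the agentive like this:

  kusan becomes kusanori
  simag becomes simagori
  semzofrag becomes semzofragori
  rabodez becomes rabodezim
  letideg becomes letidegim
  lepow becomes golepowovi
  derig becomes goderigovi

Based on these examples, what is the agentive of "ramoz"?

"ramoz" has last vowel 'o'. The one such stem in the data (lepow → golepowovi) adds go- … -ovi around the stem, so the same rule applies.
So ramoz → goramozovi.

goramozovi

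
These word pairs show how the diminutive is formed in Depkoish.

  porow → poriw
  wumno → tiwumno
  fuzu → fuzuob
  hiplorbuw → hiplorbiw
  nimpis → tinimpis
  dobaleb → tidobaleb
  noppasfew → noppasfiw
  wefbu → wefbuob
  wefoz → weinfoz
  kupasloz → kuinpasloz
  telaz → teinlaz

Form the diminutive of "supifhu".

supifhuob

"supifhu" ends in -u. The stems ending in -u (wefbu → wefbuob, fuzu → fuzuob) add -ob.
The other patterns: stems ending in -w change the last vowel to 'i'; stems ending in -z insert -in- after the first vowel; stems ending in -b, -o or -s add the prefix ti-.
So supifhu → supifhuob.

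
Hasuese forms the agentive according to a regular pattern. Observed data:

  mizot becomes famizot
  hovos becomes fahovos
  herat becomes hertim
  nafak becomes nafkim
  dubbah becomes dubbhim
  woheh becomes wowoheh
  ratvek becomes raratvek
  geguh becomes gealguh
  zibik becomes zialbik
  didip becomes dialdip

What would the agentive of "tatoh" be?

mizot and herat both end in -t yet inflect differently (famizot, hertim), so the final letter is not what conditions the rule; the last vowel is.
"tatoh" has last vowel 'o'. The stems whose last vowel is 'o' (mizot → famizot, hovos → fahovos) add the prefix fa-.
So tatoh → fatatoh.

fatatoh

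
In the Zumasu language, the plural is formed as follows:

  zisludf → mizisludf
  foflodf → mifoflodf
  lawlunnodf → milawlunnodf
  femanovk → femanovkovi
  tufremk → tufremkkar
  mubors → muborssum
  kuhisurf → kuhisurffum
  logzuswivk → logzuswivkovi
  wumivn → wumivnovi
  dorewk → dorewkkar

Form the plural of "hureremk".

hureremkkar

"hureremk" has second-to-last letter 'm'. The one such stem in the data (tufremk → tufremkkar) doubles the final consonant and adds -ar (as does dorewk), so the same rule applies.
The other patterns: stems whose second-to-last letter is 'v' add -ovi; stems whose second-to-last letter is 'd' add the prefix mi-; stems whose second-to-last letter is 'r' double the final consonant and add -um.
So hureremk → hureremkkar.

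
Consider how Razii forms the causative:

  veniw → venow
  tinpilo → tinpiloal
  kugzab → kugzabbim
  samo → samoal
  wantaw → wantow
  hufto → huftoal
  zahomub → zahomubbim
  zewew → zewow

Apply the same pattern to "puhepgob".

puhepgobbim

"puhepgob" ends in -b. The stems ending in -b (zahomub → zahomubbim, kugzab → kugzabbim) double the final consonant and add -im.
So puhepgob → puhepgobbim.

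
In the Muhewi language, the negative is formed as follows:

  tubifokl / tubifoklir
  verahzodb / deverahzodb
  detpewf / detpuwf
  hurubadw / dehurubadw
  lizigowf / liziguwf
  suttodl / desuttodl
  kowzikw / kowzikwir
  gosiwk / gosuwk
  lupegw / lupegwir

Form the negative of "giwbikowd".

suttodl and tubifokl both end in -l yet inflect differently (desuttodl, tubifoklir), so the final letter is not what conditions the rule; the second-to-last letter is.
"giwbikowd" has second-to-last letter 'w'. The stems whose second-to-last letter is 'w' (lizigowf → liziguwf, gosiwk → gosuwk, detpewf → detpuwf) change the last vowel to 'u'.
The other patterns: stems whose second-to-last letter is 'd' add the prefix de-; stems whose second-to-last letter is 'g' or 'k' add -ir.
So giwbikowd → giwbikuwd.

giwbikuwd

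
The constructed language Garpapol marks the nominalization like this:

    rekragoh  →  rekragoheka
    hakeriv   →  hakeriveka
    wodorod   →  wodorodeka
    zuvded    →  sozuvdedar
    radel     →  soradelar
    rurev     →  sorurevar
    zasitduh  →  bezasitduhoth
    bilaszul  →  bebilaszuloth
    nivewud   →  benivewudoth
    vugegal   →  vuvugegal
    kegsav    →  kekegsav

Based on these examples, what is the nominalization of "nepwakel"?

wodorod and zuvded both end in -d yet inflect differently (wodorodeka, sozuvdedar), so the final letter is not what conditions the rule; the last vowel is.
"nepwakel" has last vowel 'e'. The stems whose last vowel is 'e' (zuvded → sozuvdedar, radel → soradelar, rurev → sorurevar) add so- … -ar around the stem.
So nepwakel → sonepwakelar.

sonepwakelar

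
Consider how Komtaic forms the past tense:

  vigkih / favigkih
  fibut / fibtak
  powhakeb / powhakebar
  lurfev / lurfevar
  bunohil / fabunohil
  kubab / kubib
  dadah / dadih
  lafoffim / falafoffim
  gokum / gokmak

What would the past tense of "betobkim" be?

"betobkim" has last vowel 'i'. The stems whose last vowel is 'i' (vigkih → favigkih, bunohil → fabunohil, lafoffim → falafoffim) add the prefix fa-.
So betobkim → fabetobkim.

fabetobkim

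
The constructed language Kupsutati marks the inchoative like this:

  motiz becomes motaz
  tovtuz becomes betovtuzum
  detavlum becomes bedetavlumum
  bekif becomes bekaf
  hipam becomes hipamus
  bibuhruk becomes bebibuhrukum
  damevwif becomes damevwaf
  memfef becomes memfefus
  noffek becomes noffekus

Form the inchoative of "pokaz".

pokazus

"pokaz" has last vowel 'a'. The one such stem in the data (hipam → hipamus) adds -us, so the same rule applies.
So pokaz → pokazus.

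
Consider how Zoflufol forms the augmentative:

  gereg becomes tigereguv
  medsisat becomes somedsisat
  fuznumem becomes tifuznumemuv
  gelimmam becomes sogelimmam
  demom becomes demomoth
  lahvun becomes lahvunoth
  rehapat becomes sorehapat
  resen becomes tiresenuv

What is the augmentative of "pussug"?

pussugoth

gelimmam and fuznumem both end in -m yet inflect differently (sogelimmam, tifuznumemuv), so the final letter is not what conditions the rule; the last vowel is.
"pussug" has last vowel 'u'. The one such stem in the data (lahvun → lahvunoth) adds -oth, so the same rule applies.
So pussug → pussugoth.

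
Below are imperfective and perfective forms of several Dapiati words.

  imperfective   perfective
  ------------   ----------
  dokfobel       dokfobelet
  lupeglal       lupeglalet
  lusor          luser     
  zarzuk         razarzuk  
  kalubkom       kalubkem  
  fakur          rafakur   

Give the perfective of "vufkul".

lusor and fakur both end in -r yet inflect differently (luser, rafakur), so the final letter is not what conditions the rule; the last vowel is.
"vufkul" has last vowel 'u'. The stems whose last vowel is 'u' (zarzuk → razarzuk, fakur → rafakur) add the prefix ra-.
The other patterns: stems whose last vowel is 'o' change the last vowel to 'e'; stems whose last vowel is 'a' or 'e' add -et.
So vufkul → ravufkul.

ravufkul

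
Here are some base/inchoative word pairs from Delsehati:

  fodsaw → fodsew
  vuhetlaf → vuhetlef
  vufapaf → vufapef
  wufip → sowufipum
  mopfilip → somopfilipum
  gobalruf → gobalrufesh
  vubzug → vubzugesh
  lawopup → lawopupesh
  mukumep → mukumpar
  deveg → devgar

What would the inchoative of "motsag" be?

motseg

"motsag" has last vowel 'a'. The stems whose last vowel is 'a' (fodsaw → fodsew, vuhetlaf → vuhetlef, vufapaf → vufapef) change the last vowel to 'e'.
So motsag → motseg.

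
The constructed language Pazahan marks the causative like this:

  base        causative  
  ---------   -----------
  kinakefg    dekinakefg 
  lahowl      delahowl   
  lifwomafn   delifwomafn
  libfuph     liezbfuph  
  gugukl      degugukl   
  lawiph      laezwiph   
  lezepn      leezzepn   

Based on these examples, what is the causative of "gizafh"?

degizafh

lezepn and lifwomafn both end in -n yet inflect differently (leezzepn, delifwomafn), so the final letter is not what conditions the rule; the second-to-last letter is.
"gizafh" has second-to-last letter 'f'. The stems whose second-to-last letter is 'f' (lifwomafn → delifwomafn, kinakefg → dekinakefg) add the prefix de-.
The other pattern: stems whose second-to-last letter is 'p' insert -ez- after the first vowel.
So gizafh → degizafh.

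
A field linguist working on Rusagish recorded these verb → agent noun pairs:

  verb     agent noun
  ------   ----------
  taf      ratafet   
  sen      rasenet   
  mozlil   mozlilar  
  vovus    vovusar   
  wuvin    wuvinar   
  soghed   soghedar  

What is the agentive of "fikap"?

fikapar

sen and wuvin both end in -n yet inflect differently (rasenet, wuvinar), so the final letter is not what conditions the rule; the number of vowels is.
"fikap" has 2 vowels. The stems with 2 vowels (mozlil → mozlilar, vovus → vovusar, wuvin → wuvinar) add -ar.
The other pattern: stems with 1 vowel add ra- … -et around the stem.
So fikap → fikapar.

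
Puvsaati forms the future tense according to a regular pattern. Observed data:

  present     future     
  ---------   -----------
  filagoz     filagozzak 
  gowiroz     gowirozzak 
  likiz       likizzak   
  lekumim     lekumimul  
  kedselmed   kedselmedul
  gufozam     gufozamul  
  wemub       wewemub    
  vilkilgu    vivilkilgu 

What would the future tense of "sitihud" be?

sitihudul

likiz and lekumim both have last vowel 'i' yet inflect differently (likizzak, lekumimul), so the last vowel is not what conditions the rule; the final letter is.
"sitihud" ends in -d. The one such stem in the data (kedselmed → kedselmedul) adds -ul, so the same rule applies.
So sitihud → sitihudul.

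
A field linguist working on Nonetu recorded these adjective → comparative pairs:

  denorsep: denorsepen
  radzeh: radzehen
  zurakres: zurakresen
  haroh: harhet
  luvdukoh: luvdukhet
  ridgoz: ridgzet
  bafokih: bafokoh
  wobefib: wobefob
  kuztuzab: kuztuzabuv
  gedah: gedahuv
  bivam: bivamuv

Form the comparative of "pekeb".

radzeh and haroh both end in -h yet inflect differently (radzehen, harhet), so the final letter is not what conditions the rule; the last vowel is.
"pekeb" has last vowel 'e'. The stems whose last vowel is 'e' (denorsep → denorsepen, radzeh → radzehen, zurakres → zurakresen) add -en.
So pekeb → pekeben.

pekeben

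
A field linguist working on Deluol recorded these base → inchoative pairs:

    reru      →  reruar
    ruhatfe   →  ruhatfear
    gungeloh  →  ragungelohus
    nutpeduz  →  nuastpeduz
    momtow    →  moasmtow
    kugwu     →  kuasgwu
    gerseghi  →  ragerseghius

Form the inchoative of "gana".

reru and kugwu both end in -u yet inflect differently (reruar, kuasgwu), so the final letter is not what conditions the rule; the first letter is.
"gana" begins with g-. The stems beginning with g- (gungeloh → ragungelohus, gerseghi → ragerseghius) add ra- … -us around the stem.
So gana → raganaus.

raganaus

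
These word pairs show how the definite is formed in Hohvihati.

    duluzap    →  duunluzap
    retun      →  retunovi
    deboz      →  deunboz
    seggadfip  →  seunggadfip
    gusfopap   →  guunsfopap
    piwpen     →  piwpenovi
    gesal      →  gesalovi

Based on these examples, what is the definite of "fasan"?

gusfopap and gesal both have last vowel 'a' yet inflect differently (guunsfopap, gesalovi), so the last vowel is not what conditions the rule; the final letter is.
"fasan" ends in -n. The stems ending in -n (retun → retunovi, piwpen → piwpenovi) add -ovi.
So fasan → fasanovi.

fasanovi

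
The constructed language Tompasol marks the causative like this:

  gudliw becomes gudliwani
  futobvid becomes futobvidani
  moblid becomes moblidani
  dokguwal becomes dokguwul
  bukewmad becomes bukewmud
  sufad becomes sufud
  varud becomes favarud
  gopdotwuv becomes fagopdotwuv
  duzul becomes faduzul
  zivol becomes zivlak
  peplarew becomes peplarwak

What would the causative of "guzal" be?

guzul

futobvid and bukewmad both end in -d yet inflect differently (futobvidani, bukewmud), so the final letter is not what conditions the rule; the last vowel is.
"guzal" has last vowel 'a'. The stems whose last vowel is 'a' (dokguwal → dokguwul, bukewmad → bukewmud, sufad → sufud) change the last vowel to 'u'.
So guzal → guzul.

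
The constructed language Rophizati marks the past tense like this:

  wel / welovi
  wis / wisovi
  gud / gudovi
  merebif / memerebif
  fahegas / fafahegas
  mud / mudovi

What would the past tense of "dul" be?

wis and fahegas both end in -s yet inflect differently (wisovi, fafahegas), so the final letter is not what conditions the rule; the number of vowels is.
"dul" has 1 vowel. The stems with 1 vowel (wis → wisovi, gud → gudovi, mud → mudovi) add -ovi.
The other pattern: stems with 3 vowels repeat the first consonant+vowel as a prefix.
So dul → dulovi.

dulovi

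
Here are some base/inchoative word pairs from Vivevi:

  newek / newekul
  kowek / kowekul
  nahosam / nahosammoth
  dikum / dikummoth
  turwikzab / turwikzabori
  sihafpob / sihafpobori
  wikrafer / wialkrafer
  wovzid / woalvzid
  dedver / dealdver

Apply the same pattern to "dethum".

dethummoth

nahosam and turwikzab both have last vowel 'a' yet inflect differently (nahosammoth, turwikzabori), so the last vowel is not what conditions the rule; the final letter is.
"dethum" ends in -m. The stems ending in -m (nahosam → nahosammoth, dikum → dikummoth) double the final consonant and add -oth.
So dethum → dethummoth.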